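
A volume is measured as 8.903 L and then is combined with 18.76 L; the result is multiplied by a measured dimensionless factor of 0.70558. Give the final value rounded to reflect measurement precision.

19.52 L

8.903 L + 18.76 L = 27.663 L; the sum is limited to 2 decimal places (4 s.f.).
Carrying full precision, 27.663 × 0.70558 = 19.51845954 L; 0.70558 has 5 s.f., so the result keeps min(4, 5) = 4 s.f.
Rounded to 4 significant figures: 19.52 L.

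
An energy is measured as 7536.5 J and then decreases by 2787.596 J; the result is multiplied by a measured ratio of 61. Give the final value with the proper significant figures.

2.9 × 10⁵ J

7536.5 J − 2787.596 J = 4748.904 J; the difference is limited to 1 decimal place (5 s.f.).
Carrying full precision, 4748.904 × 61 = 289683.144 J; 61 has 2 s.f., so the result keeps min(5, 2) = 2 s.f.
Rounded to 2 significant figures: 2.9 × 10⁵ J.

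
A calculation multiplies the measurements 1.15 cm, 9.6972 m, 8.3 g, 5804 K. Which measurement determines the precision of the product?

8.3 g

1.15 cm → 3 s.f.; 9.6972 m → 5 s.f.; 8.3 g → 2 s.f.; 5804 K → 4 s.f.
The fewest is 2 significant figures, from 8.3 g.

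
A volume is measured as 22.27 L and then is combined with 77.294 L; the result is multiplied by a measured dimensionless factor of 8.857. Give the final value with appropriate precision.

22.27 L + 77.294 L = 99.564 L; the sum is limited to 2 decimal places (4 s.f.).
Carrying full precision, 99.564 × 8.857 = 881.838348 L; 8.857 has 4 s.f., so the result keeps min(4, 4) = 4 s.f.
Rounded to 4 significant figures: 8.818 × 10^2 L.

8.818 × 10^2 L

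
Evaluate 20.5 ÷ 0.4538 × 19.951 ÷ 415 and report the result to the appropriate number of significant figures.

2.17

20.5 ÷ 0.4538 × 19.951 ÷ 415 = 2.17173055377…
Multiplication/division keeps the fewest significant figures: 20.5 → 3 s.f., 0.4538 → 4 s.f., 19.951 → 5 s.f., 415 → 3 s.f.; limit is 3.
Rounded to 3 significant figures: 2.17.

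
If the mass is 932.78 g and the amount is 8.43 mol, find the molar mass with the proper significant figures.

molar mass = 932.78 g ÷ 8.43 mol = 110.650059312… g/mol.
932.78 has 5 significant figures; 8.43 has 3.
Division/multiplication keeps the fewest: 3 significant figures.
Rounded: 111 g/mol.

111 g/mol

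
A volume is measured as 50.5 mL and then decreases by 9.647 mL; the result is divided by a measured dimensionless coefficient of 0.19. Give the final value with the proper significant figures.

50.5 mL − 9.647 mL = 40.853 mL; the difference is limited to 1 decimal place (3 s.f.).
Carrying full precision, 40.853 ÷ 0.19 = 215.015789474… mL; 0.19 has 2 s.f., so the result keeps min(3, 2) = 2 s.f.
Rounded to 2 significant figures: 2.2 × 10^2 mL.

2.2 × 10^2 mL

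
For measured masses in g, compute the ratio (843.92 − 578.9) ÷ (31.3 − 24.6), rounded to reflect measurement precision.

40.

843.92 − 578.9 = 265.02, limited to 1 d.p. → 4 s.f.; 31.3 − 24.6 = 6.7, limited to 1 d.p. → 2 s.f.
Carrying full precision, 265.02 ÷ 6.7 = 39.5552238806…; keep min(4, 2) = 2 s.f.
Rounded to 2 significant figures: 40.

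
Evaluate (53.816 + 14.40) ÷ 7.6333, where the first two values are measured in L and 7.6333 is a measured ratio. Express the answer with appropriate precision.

8.937 L

53.816 L + 14.40 L = 68.216 L; the sum is limited to 2 decimal places (4 s.f.).
Carrying full precision, 68.216 ÷ 7.6333 = 8.93663291106… L; 7.6333 has 5 s.f., so the result keeps min(4, 5) = 4 s.f.
Rounded to 4 significant figures: 8.937 L.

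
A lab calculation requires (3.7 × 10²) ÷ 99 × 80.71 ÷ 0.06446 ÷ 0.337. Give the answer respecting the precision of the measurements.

(3.7 × 10²) ÷ 99 × 80.71 ÷ 0.06446 ÷ 0.337 = 13885.8885341…
Multiplication/division keeps the fewest significant figures: 3.7 × 10² → 2 s.f., 99 → 2 s.f., 80.71 → 4 s.f., 0.06446 → 4 s.f., 0.337 → 3 s.f.; limit is 2.
Rounded to 2 significant figures: 1.4 × 10⁴.

1.4 × 10⁴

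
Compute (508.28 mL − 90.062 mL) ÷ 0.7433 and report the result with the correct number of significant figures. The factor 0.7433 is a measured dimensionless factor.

562.7 mL

508.28 mL − 90.062 mL = 418.218 mL; the difference is limited to 2 decimal places (5 s.f.).
Carrying full precision, 418.218 ÷ 0.7433 = 562.650343065… mL; 0.7433 has 4 s.f., so the result keeps min(5, 4) = 4 s.f.
Rounded to 4 significant figures: 562.7 mL.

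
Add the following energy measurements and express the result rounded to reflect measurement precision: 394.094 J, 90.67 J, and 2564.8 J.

394.094 J + 90.67 J + 2564.8 J = 3049.564 J.
Addition/subtraction keeps the fewest decimal places: 394.094 → 3 decimal places, 90.67 → 2 decimal places, 2564.8 → 1 decimal place; limit is 1.
Rounded to 1 decimal place: 3049.6 J.

3049.6 J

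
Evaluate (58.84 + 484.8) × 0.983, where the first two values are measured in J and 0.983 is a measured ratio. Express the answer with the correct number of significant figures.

534 J

58.84 J + 484.8 J = 543.64 J; the sum is limited to 1 decimal place (4 s.f.).
Carrying full precision, 543.64 × 0.983 = 534.39812 J; 0.983 has 3 s.f., so the result keeps min(4, 3) = 3 s.f.
Rounded to 3 significant figures: 534 J.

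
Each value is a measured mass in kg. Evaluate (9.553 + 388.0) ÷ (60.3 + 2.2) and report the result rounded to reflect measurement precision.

6.36

9.553 + 388.0 = 397.553, limited to 1 d.p. → 4 s.f.; 60.3 + 2.2 = 62.5, limited to 1 d.p. → 3 s.f.
Carrying full precision, 397.553 ÷ 62.5 = 6.360848; keep min(4, 3) = 3 s.f.
Rounded to 3 significant figures: 6.36.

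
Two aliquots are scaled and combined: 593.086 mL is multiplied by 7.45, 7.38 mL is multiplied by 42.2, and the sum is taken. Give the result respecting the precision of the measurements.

4.73 × 10³ mL

593.086 × 7.45 = 4418.4907 → 4.42 × 10³ mL (3 s.f., last digit at the 10^1 place).
7.38 × 42.2 = 311.436 → 311 mL (3 s.f., last digit at the 10^0 place).
Sum: 4729.9267 mL; keep the coarser place, 10^1.
Result: 4.73 × 10³ mL.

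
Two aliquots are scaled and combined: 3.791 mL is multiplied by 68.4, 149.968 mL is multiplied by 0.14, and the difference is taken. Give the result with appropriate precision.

3.791 × 68.4 = 259.3044 → 259 mL (3 s.f., last digit at the 10^0 place).
149.968 × 0.14 = 20.99552 → 21 mL (2 s.f., last digit at the 10^0 place).
Difference: 238.30888 mL; keep the coarser place, 10^0.
Result: 238 mL.

238 mL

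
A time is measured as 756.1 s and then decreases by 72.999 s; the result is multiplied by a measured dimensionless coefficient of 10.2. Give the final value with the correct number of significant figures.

6.97 × 10^3 s

756.1 s − 72.999 s = 683.101 s; the difference is limited to 1 decimal place (4 s.f.).
Carrying full precision, 683.101 × 10.2 = 6967.6302 s; 10.2 has 3 s.f., so the result keeps min(4, 3) = 3 s.f.
Rounded to 3 significant figures: 6.97 × 10^3 s.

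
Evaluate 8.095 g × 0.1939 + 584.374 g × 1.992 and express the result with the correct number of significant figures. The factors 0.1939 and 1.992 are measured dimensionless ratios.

1166 g

8.095 × 0.1939 = 1.5696205 → 1.570 g (4 s.f., last digit at the 10^-3 place).
584.374 × 1.992 = 1164.073008 → 1.164 × 10^3 g (4 s.f., last digit at the 10^0 place).
Sum: 1165.6426285 g; keep the coarser place, 10^0.
Result: 1166 g.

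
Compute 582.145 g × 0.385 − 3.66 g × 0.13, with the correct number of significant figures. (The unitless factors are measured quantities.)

582.145 × 0.385 = 224.125825 → 224 g (3 s.f., last digit at the 10^0 place).
3.66 × 0.13 = 0.4758 → 4.8 × 10^-1 g (2 s.f., last digit at the 10^-2 place).
Difference: 223.650025 g; keep the coarser place, 10^0.
Result: 224 g.

224 g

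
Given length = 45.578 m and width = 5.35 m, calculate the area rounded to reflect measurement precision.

2.44 × 10² m²

area = 45.578 m × 5.35 m = 243.8423 m².
45.578 has 5 significant figures; 5.35 has 3.
Division/multiplication keeps the fewest: 3 significant figures.
Rounded: 2.44 × 10² m².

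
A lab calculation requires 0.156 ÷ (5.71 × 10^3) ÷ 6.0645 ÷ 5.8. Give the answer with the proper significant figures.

7.8 × 10^-7

0.156 ÷ (5.71 × 10^3) ÷ 6.0645 ÷ 5.8 = 7.76721802911 × 10^-7…
Multiplication/division keeps the fewest significant figures: 0.156 → 3 s.f., 5.71 × 10^3 → 3 s.f., 6.0645 → 5 s.f., 5.8 → 2 s.f.; limit is 2.
Rounded to 2 significant figures: 7.8 × 10^-7.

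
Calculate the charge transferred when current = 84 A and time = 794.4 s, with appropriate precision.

charge transferred = 84 A × 794.4 s = 66729.6 C.
84 has 2 significant figures; 794.4 has 4.
Division/multiplication keeps the fewest: 2 significant figures.
Rounded: 6.7 × 10⁴ C.

6.7 × 10⁴ C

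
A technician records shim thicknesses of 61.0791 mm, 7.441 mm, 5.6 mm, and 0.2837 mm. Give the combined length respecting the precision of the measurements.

61.0791 mm + 7.441 mm + 5.6 mm + 0.2837 mm = 74.4038 mm.
Addition/subtraction keeps the fewest decimal places: 61.0791 → 4 decimal places, 7.441 → 3 decimal places, 5.6 → 1 decimal place, 0.2837 → 4 decimal places; limit is 1.
Rounded to 1 decimal place: 74.4 mm.

74.4 mm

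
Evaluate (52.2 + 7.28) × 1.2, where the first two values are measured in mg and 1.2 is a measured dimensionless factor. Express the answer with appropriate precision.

52.2 mg + 7.28 mg = 59.48 mg; the sum is limited to 1 decimal place (3 s.f.).
Carrying full precision, 59.48 × 1.2 = 71.376 mg; 1.2 has 2 s.f., so the result keeps min(3, 2) = 2 s.f.
Rounded to 2 significant figures: 71 mg.

71 mg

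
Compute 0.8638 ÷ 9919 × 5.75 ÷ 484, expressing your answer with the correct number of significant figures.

1.03 × 10⁻⁶

0.8638 ÷ 9919 × 5.75 ÷ 484 = 0.00000103458884735…
Multiplication/division keeps the fewest significant figures: 0.8638 → 4 s.f., 9919 → 4 s.f., 5.75 → 3 s.f., 484 → 3 s.f.; limit is 3.
Rounded to 3 significant figures: 1.03 × 10⁻⁶.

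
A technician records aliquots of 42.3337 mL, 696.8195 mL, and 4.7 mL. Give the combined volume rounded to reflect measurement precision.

42.3337 mL + 696.8195 mL + 4.7 mL = 743.8532 mL.
Addition/subtraction keeps the fewest decimal places: 42.3337 → 4 decimal places, 696.8195 → 4 decimal places, 4.7 → 1 decimal place; limit is 1.
Rounded to 1 decimal place: 743.9 mL.

743.9 mL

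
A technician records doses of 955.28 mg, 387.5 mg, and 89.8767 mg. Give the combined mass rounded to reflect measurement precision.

955.28 mg + 387.5 mg + 89.8767 mg = 1432.6567 mg.
Addition/subtraction keeps the fewest decimal places: 955.28 → 2 decimal places, 387.5 → 1 decimal place, 89.8767 → 4 decimal places; limit is 1.
Rounded to 1 decimal place: 1432.7 mg.

1432.7 mg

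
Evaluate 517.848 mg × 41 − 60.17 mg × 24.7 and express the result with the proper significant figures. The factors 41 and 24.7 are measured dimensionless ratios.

2.0 × 10⁴ mg

517.848 × 41 = 21231.768 → 2.1 × 10⁴ mg (2 s.f., last digit at the 10^3 place).
60.17 × 24.7 = 1486.199 → 1.49 × 10³ mg (3 s.f., last digit at the 10^1 place).
Difference: 19745.569 mg; keep the coarser place, 10^3.
Result: 2.0 × 10⁴ mg.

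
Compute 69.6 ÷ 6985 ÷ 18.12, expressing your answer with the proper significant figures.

69.6 ÷ 6985 ÷ 18.12 = 0.000549901160007…
Multiplication/division keeps the fewest significant figures: 69.6 → 3 s.f., 6985 → 4 s.f., 18.12 → 4 s.f.; limit is 3.
Rounded to 3 significant figures: 5.50 × 10⁻⁴.

5.50 × 10⁻⁴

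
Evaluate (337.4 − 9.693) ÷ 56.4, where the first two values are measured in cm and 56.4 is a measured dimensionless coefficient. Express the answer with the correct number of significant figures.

5.81 cm

337.4 cm − 9.693 cm = 327.707 cm; the difference is limited to 1 decimal place (4 s.f.).
Carrying full precision, 327.707 ÷ 56.4 = 5.81040780142… cm; 56.4 has 3 s.f., so the result keeps min(4, 3) = 3 s.f.
Rounded to 3 significant figures: 5.81 cm.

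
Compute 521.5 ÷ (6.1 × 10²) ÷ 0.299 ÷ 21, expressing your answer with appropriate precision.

521.5 ÷ (6.1 × 10²) ÷ 0.299 ÷ 21 = 0.136155125464…
Multiplication/division keeps the fewest significant figures: 521.5 → 4 s.f., 6.1 × 10² → 2 s.f., 0.299 → 3 s.f., 21 → 2 s.f.; limit is 2.
Rounded to 2 significant figures: 0.14.

0.14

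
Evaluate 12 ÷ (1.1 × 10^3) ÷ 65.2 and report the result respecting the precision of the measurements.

12 ÷ (1.1 × 10^3) ÷ 65.2 = 0.000167317345231…
Multiplication/division keeps the fewest significant figures: 12 → 2 s.f., 1.1 × 10^3 → 2 s.f., 65.2 → 3 s.f.; limit is 2.
Rounded to 2 significant figures: 1.7 × 10^-4.

1.7 × 10^-4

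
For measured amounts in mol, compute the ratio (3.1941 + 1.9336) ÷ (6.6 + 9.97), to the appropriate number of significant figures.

0.309

3.1941 + 1.9336 = 5.1277, limited to 4 d.p. → 5 s.f.; 6.6 + 9.97 = 16.57, limited to 1 d.p. → 3 s.f.
Carrying full precision, 5.1277 ÷ 16.57 = 0.309456849728…; keep min(5, 3) = 3 s.f.
Rounded to 3 significant figures: 0.309.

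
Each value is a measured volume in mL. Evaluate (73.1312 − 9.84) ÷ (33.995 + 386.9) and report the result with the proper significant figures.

0.1504

73.1312 − 9.84 = 63.2912, limited to 2 d.p. → 4 s.f.; 33.995 + 386.9 = 420.895, limited to 1 d.p. → 4 s.f.
Carrying full precision, 63.2912 ÷ 420.895 = 0.150372895853…; keep min(4, 4) = 4 s.f.
Rounded to 4 significant figures: 0.1504.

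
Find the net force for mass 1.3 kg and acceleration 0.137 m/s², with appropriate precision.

0.18 N

net force = 1.3 kg × 0.137 m/s² = 0.1781 N.
1.3 has 2 significant figures; 0.137 has 3.
Division/multiplication keeps the fewest: 2 significant figures.
Rounded: 0.18 N.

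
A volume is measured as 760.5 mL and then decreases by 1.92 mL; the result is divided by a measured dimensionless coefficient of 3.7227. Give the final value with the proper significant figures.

760.5 mL − 1.92 mL = 758.58 mL; the difference is limited to 1 decimal place (4 s.f.).
Carrying full precision, 758.58 ÷ 3.7227 = 203.771456201… mL; 3.7227 has 5 s.f., so the result keeps min(4, 5) = 4 s.f.
Rounded to 4 significant figures: 203.8 mL.

203.8 mL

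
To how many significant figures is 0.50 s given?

2

0.50: leading zeros are not significant; trailing zeros after a decimal point are significant.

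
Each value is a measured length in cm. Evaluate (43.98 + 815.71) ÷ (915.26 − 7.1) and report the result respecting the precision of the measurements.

43.98 + 815.71 = 859.69, limited to 2 d.p. → 5 s.f.; 915.26 − 7.1 = 908.16, limited to 1 d.p. → 4 s.f.
Carrying full precision, 859.69 ÷ 908.16 = 0.946628347428…; keep min(5, 4) = 4 s.f.
Rounded to 4 significant figures: 0.9466.

0.9466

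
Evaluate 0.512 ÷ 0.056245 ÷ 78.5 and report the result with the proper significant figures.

1.16 × 10^-1

0.512 ÷ 0.056245 ÷ 78.5 = 0.115962183192…
Multiplication/division keeps the fewest significant figures: 0.512 → 3 s.f., 0.056245 → 5 s.f., 78.5 → 3 s.f.; limit is 3.
Rounded to 3 significant figures: 1.16 × 10^-1.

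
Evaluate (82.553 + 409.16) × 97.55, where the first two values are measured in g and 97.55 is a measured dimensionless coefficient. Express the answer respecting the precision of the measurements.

4.797 × 10⁴ g

82.553 g + 409.16 g = 491.713 g; the sum is limited to 2 decimal places (5 s.f.).
Carrying full precision, 491.713 × 97.55 = 47966.60315 g; 97.55 has 4 s.f., so the result keeps min(5, 4) = 4 s.f.
Rounded to 4 significant figures: 4.797 × 10⁴ g.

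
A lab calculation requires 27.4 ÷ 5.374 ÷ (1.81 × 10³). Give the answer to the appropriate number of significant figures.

0.00282

27.4 ÷ 5.374 ÷ (1.81 × 10³) = 0.00281691878432…
Multiplication/division keeps the fewest significant figures: 27.4 → 3 s.f., 5.374 → 4 s.f., 1.81 × 10³ → 3 s.f.; limit is 3.
Rounded to 3 significant figures: 0.00282.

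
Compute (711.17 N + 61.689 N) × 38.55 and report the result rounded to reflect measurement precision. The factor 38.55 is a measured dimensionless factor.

711.17 N + 61.689 N = 772.859 N; the sum is limited to 2 decimal places (5 s.f.).
Carrying full precision, 772.859 × 38.55 = 29793.71445 N; 38.55 has 4 s.f., so the result keeps min(5, 4) = 4 s.f.
Rounded to 4 significant figures: 2.979 × 10⁴ N.

2.979 × 10⁴ N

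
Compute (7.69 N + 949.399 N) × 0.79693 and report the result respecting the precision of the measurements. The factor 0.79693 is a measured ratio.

7.69 N + 949.399 N = 957.089 N; the sum is limited to 2 decimal places (5 s.f.).
Carrying full precision, 957.089 × 0.79693 = 762.73293677 N; 0.79693 has 5 s.f., so the result keeps min(5, 5) = 5 s.f.
Rounded to 5 significant figures: 762.73 N.

762.73 N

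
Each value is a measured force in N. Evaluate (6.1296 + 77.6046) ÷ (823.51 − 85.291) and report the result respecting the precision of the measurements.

6.1296 + 77.6046 = 83.7342, limited to 4 d.p. → 6 s.f.; 823.51 − 85.291 = 738.219, limited to 2 d.p. → 5 s.f.
Carrying full precision, 83.7342 ÷ 738.219 = 0.113427316284…; keep min(6, 5) = 5 s.f.
Rounded to 5 significant figures: 0.11343.

0.11343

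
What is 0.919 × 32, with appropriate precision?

0.919 × 32 = 29.408
Multiplication/division keeps the fewest significant figures: 0.919 → 3 s.f., 32 → 2 s.f.; limit is 2.
Rounded to 2 significant figures: 29.

29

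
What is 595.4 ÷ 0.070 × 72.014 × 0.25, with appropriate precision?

1.5 × 10⁵

595.4 ÷ 0.070 × 72.014 × 0.25 = 153132.627143…
Multiplication/division keeps the fewest significant figures: 595.4 → 4 s.f., 0.070 → 2 s.f., 72.014 → 5 s.f., 0.25 → 2 s.f.; limit is 2.
Rounded to 2 significant figures: 1.5 × 10⁵.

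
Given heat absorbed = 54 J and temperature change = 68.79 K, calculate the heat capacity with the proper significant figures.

0.78 J/K

heat capacity = 54 J ÷ 68.79 K = 0.784997819451… J/K.
54 has 2 significant figures; 68.79 has 4.
Division/multiplication keeps the fewest: 2 significant figures.
Rounded: 0.78 J/K.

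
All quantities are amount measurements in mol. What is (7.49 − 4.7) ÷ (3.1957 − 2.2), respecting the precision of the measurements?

2.8

7.49 − 4.7 = 2.79, limited to 1 d.p. → 2 s.f.; 3.1957 − 2.2 = 0.9957, limited to 1 d.p. → 2 s.f.
Carrying full precision, 2.79 ÷ 0.9957 = 2.80204880988…; keep min(2, 2) = 2 s.f.
Rounded to 2 significant figures: 2.8.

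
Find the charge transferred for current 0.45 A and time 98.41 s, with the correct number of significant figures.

44 C

charge transferred = 0.45 A × 98.41 s = 44.2845 C.
0.45 has 2 significant figures; 98.41 has 4.
Division/multiplication keeps the fewest: 2 significant figures.
Rounded: 44 C.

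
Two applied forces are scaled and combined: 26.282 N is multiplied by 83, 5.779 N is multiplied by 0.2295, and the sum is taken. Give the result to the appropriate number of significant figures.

26.282 × 83 = 2181.406 → 2.2 × 10^3 N (2 s.f., last digit at the 10^2 place).
5.779 × 0.2295 = 1.3262805 → 1.326 N (4 s.f., last digit at the 10^-3 place).
Sum: 2182.7322805 N; keep the coarser place, 10^2.
Result: 2.2 × 10^3 N.

2.2 × 10^3 N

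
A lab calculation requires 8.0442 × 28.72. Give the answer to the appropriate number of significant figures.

8.0442 × 28.72 = 231.029424
Multiplication/division keeps the fewest significant figures: 8.0442 → 5 s.f., 28.72 → 4 s.f.; limit is 4.
Rounded to 4 significant figures: 231.0.

231.0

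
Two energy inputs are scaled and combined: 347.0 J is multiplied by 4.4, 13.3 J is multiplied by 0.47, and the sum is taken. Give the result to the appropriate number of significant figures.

347.0 × 4.4 = 1526.8 → 1.5 × 10^3 J (2 s.f., last digit at the 10^2 place).
13.3 × 0.47 = 6.251 → 6.3 J (2 s.f., last digit at the 10^-1 place).
Sum: 1533.051 J; keep the coarser place, 10^2.
Result: 1.5 × 10^3 J.

1.5 × 10^3 J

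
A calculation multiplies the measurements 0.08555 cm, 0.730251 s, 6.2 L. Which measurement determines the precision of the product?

0.08555 cm → 4 s.f.; 0.730251 s → 6 s.f.; 6.2 L → 2 s.f.
The fewest is 2 significant figures, from 6.2 L.

6.2 L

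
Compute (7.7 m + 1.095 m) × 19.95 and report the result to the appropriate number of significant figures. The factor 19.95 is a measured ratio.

7.7 m + 1.095 m = 8.795 m; the sum is limited to 1 decimal place (2 s.f.).
Carrying full precision, 8.795 × 19.95 = 175.46025 m; 19.95 has 4 s.f., so the result keeps min(2, 4) = 2 s.f.
Rounded to 2 significant figures: 1.8 × 10^2 m.

1.8 × 10^2 m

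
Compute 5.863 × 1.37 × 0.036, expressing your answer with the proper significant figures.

5.863 × 1.37 × 0.036 = 0.28916316
Multiplication/division keeps the fewest significant figures: 5.863 → 4 s.f., 1.37 → 3 s.f., 0.036 → 2 s.f.; limit is 2.
Rounded to 2 significant figures: 0.29.

0.29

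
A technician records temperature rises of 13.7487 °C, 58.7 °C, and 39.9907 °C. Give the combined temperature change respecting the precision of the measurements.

112.4 °C

13.7487 °C + 58.7 °C + 39.9907 °C = 112.4394 °C.
Addition/subtraction keeps the fewest decimal places: 13.7487 → 4 decimal places, 58.7 → 1 decimal place, 39.9907 → 4 decimal places; limit is 1.
Rounded to 1 decimal place: 112.4 °C.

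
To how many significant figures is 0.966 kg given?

3

0.966: leading zeros are not significant.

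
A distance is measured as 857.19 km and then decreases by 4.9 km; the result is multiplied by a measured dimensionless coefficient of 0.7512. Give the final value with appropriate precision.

640.2 km

857.19 km − 4.9 km = 852.29 km; the difference is limited to 1 decimal place (4 s.f.).
Carrying full precision, 852.29 × 0.7512 = 640.240248 km; 0.7512 has 4 s.f., so the result keeps min(4, 4) = 4 s.f.
Rounded to 4 significant figures: 640.2 km.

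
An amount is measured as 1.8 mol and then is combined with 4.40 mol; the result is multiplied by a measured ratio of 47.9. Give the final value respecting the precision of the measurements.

1.8 mol + 4.40 mol = 6.20 mol; the sum is limited to 1 decimal place (2 s.f.).
Carrying full precision, 6.20 × 47.9 = 296.98 mol; 47.9 has 3 s.f., so the result keeps min(2, 3) = 2 s.f.
Rounded to 2 significant figures: 3.0 × 10^2 mol.

3.0 × 10^2 mol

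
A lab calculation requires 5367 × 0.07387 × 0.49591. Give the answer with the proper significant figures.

196.6

5367 × 0.07387 × 0.49591 = 196.608622414…
Multiplication/division keeps the fewest significant figures: 5367 → 4 s.f., 0.07387 → 4 s.f., 0.49591 → 5 s.f.; limit is 4.
Rounded to 4 significant figures: 196.6.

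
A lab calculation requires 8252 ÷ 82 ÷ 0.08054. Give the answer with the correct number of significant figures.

1.2 × 10^3

8252 ÷ 82 ÷ 0.08054 = 1249.49275318…
Multiplication/division keeps the fewest significant figures: 8252 → 4 s.f., 82 → 2 s.f., 0.08054 → 4 s.f.; limit is 2.
Rounded to 2 significant figures: 1.2 × 10^3.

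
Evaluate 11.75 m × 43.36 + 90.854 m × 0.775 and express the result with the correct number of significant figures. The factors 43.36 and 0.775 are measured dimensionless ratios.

579.9 m

11.75 × 43.36 = 509.48 → 509.5 m (4 s.f., last digit at the 10^-1 place).
90.854 × 0.775 = 70.41185 → 70.4 m (3 s.f., last digit at the 10^-1 place).
Sum: 579.89185 m; keep the coarser place, 10^-1.
Result: 579.9 m.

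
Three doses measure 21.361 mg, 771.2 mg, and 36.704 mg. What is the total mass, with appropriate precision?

8.293 × 10^2 mg

21.361 mg + 771.2 mg + 36.704 mg = 829.265 mg.
Addition/subtraction keeps the fewest decimal places: 21.361 → 3 decimal places, 771.2 → 1 decimal place, 36.704 → 3 decimal places; limit is 1.
Rounded to 1 decimal place: 8.293 × 10^2 mg.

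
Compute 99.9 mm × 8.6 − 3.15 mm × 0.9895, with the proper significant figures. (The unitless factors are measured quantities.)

99.9 × 8.6 = 859.14 → 8.6 × 10² mm (2 s.f., last digit at the 10^1 place).
3.15 × 0.9895 = 3.116925 → 3.12 mm (3 s.f., last digit at the 10^-2 place).
Difference: 856.023075 mm; keep the coarser place, 10^1.
Result: 8.6 × 10² mm.

8.6 × 10² mm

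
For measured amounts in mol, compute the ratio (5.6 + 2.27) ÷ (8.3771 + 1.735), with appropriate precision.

0.78

5.6 + 2.27 = 7.87, limited to 1 d.p. → 2 s.f.; 8.3771 + 1.735 = 10.1121, limited to 3 d.p. → 5 s.f.
Carrying full precision, 7.87 ÷ 10.1121 = 0.778275531294…; keep min(2, 5) = 2 s.f.
Rounded to 2 significant figures: 0.78.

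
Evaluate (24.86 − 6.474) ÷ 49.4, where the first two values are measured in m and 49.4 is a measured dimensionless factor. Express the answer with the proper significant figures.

24.86 m − 6.474 m = 18.386 m; the difference is limited to 2 decimal places (4 s.f.).
Carrying full precision, 18.386 ÷ 49.4 = 0.372186234818… m; 49.4 has 3 s.f., so the result keeps min(4, 3) = 3 s.f.
Rounded to 3 significant figures: 0.372 m.

0.372 m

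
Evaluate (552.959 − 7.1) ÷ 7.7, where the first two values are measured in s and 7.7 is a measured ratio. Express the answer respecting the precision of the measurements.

71 s

552.959 s − 7.1 s = 545.859 s; the difference is limited to 1 decimal place (4 s.f.).
Carrying full precision, 545.859 ÷ 7.7 = 70.8907792208… s; 7.7 has 2 s.f., so the result keeps min(4, 2) = 2 s.f.
Rounded to 2 significant figures: 71 s.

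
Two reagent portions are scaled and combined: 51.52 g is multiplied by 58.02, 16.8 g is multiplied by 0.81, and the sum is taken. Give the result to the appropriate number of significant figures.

3003 g

51.52 × 58.02 = 2989.1904 → 2989 g (4 s.f., last digit at the 10^0 place).
16.8 × 0.81 = 13.608 → 14 g (2 s.f., last digit at the 10^0 place).
Sum: 3002.7984 g; keep the coarser place, 10^0.
Result: 3003 g.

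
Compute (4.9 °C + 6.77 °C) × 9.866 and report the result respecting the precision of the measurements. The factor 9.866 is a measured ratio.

115 °C

4.9 °C + 6.77 °C = 11.67 °C; the sum is limited to 1 decimal place (3 s.f.).
Carrying full precision, 11.67 × 9.866 = 115.13622 °C; 9.866 has 4 s.f., so the result keeps min(3, 4) = 3 s.f.
Rounded to 3 significant figures: 115 °C.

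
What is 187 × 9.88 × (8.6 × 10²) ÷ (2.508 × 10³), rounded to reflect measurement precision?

187 × 9.88 × (8.6 × 10²) ÷ (2.508 × 10³) = 633.533333333…
Multiplication/division keeps the fewest significant figures: 187 → 3 s.f., 9.88 → 3 s.f., 8.6 × 10² → 2 s.f., 2.508 × 10³ → 4 s.f.; limit is 2.
Rounded to 2 significant figures: 6.3 × 10².

6.3 × 10²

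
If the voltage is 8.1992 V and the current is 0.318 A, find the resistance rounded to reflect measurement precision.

resistance = 8.1992 V ÷ 0.318 A = 25.7836477987… Ω.
8.1992 has 5 significant figures; 0.318 has 3.
Division/multiplication keeps the fewest: 3 significant figures.
Rounded: 25.8 Ω.

25.8 Ω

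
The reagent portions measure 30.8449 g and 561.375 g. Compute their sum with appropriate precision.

30.8449 g + 561.375 g = 592.2199 g.
Addition/subtraction keeps the fewest decimal places: 30.8449 → 4 decimal places, 561.375 → 3 decimal places; limit is 3.
Rounded to 3 decimal places: 592.220 g.

592.220 g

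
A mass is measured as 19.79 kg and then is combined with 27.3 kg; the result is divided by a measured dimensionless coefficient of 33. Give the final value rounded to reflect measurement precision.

1.4 kg

19.79 kg + 27.3 kg = 47.09 kg; the sum is limited to 1 decimal place (3 s.f.).
Carrying full precision, 47.09 ÷ 33 = 1.42696969697… kg; 33 has 2 s.f., so the result keeps min(3, 2) = 2 s.f.
Rounded to 2 significant figures: 1.4 kg.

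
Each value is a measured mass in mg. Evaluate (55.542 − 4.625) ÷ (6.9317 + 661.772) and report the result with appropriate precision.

55.542 − 4.625 = 50.917, limited to 3 d.p. → 5 s.f.; 6.9317 + 661.772 = 668.7037, limited to 3 d.p. → 6 s.f.
Carrying full precision, 50.917 ÷ 668.7037 = 0.0761428417399…; keep min(5, 6) = 5 s.f.
Rounded to 5 significant figures: 0.076143.

0.076143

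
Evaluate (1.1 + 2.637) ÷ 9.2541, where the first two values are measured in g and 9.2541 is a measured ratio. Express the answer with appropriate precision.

1.1 g + 2.637 g = 3.737 g; the sum is limited to 1 decimal place (2 s.f.).
Carrying full precision, 3.737 ÷ 9.2541 = 0.403821009066… g; 9.2541 has 5 s.f., so the result keeps min(2, 5) = 2 s.f.
Rounded to 2 significant figures: 0.40 g.

0.40 g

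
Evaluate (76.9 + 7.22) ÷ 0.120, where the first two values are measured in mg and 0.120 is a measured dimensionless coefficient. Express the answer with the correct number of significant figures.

76.9 mg + 7.22 mg = 84.12 mg; the sum is limited to 1 decimal place (3 s.f.).
Carrying full precision, 84.12 ÷ 0.120 = 701 mg; 0.120 has 3 s.f., so the result keeps min(3, 3) = 3 s.f.
Rounded to 3 significant figures: 701 mg.

701 mg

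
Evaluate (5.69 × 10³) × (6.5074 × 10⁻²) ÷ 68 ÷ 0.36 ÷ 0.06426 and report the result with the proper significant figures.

(5.69 × 10³) × (6.5074 × 10⁻²) ÷ 68 ÷ 0.36 ÷ 0.06426 = 235.37895732…
Multiplication/division keeps the fewest significant figures: 5.69 × 10³ → 3 s.f., 6.5074 × 10⁻² → 5 s.f., 68 → 2 s.f., 0.36 → 2 s.f., 0.06426 → 4 s.f.; limit is 2.
Rounded to 2 significant figures: 2.4 × 10².

2.4 × 10²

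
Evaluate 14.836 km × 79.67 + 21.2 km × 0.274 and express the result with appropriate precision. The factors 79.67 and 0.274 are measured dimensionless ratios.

14.836 × 79.67 = 1181.98412 → 1182 km (4 s.f., last digit at the 10^0 place).
21.2 × 0.274 = 5.8088 → 5.81 km (3 s.f., last digit at the 10^-2 place).
Sum: 1187.79292 km; keep the coarser place, 10^0.
Result: 1188 km.

1188 km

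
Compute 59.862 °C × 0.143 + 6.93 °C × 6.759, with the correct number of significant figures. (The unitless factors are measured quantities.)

55.4 °C

59.862 × 0.143 = 8.560266 → 8.56 °C (3 s.f., last digit at the 10^-2 place).
6.93 × 6.759 = 46.83987 → 46.8 °C (3 s.f., last digit at the 10^-1 place).
Sum: 55.400136 °C; keep the coarser place, 10^-1.
Result: 55.4 °C.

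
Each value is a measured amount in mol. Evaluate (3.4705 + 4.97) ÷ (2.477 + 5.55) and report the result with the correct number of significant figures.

1.05

3.4705 + 4.97 = 8.4405, limited to 2 d.p. → 3 s.f.; 2.477 + 5.55 = 8.027, limited to 2 d.p. → 3 s.f.
Carrying full precision, 8.4405 ÷ 8.027 = 1.05151364146…; keep min(3, 3) = 3 s.f.
Rounded to 3 significant figures: 1.05.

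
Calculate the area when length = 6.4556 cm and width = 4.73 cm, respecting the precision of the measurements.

30.5 cm²

area = 6.4556 cm × 4.73 cm = 30.534988 cm².
6.4556 has 5 significant figures; 4.73 has 3.
Division/multiplication keeps the fewest: 3 significant figures.
Rounded: 30.5 cm².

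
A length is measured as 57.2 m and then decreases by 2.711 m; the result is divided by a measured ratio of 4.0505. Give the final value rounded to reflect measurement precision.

13.5 m

57.2 m − 2.711 m = 54.489 m; the difference is limited to 1 decimal place (3 s.f.).
Carrying full precision, 54.489 ÷ 4.0505 = 13.4524132823… m; 4.0505 has 5 s.f., so the result keeps min(3, 5) = 3 s.f.
Rounded to 3 significant figures: 13.5 m.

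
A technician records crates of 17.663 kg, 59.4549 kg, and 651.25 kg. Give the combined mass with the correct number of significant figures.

17.663 kg + 59.4549 kg + 651.25 kg = 728.3679 kg.
Addition/subtraction keeps the fewest decimal places: 17.663 → 3 decimal places, 59.4549 → 4 decimal places, 651.25 → 2 decimal places; limit is 2.
Rounded to 2 decimal places: 728.37 kg.

728.37 kg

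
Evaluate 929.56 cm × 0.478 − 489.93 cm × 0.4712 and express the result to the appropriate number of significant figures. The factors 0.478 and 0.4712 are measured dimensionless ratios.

213 cm

929.56 × 0.478 = 444.32968 → 444 cm (3 s.f., last digit at the 10^0 place).
489.93 × 0.4712 = 230.855016 → 230.9 cm (4 s.f., last digit at the 10^-1 place).
Difference: 213.474664 cm; keep the coarser place, 10^0.
Result: 213 cm.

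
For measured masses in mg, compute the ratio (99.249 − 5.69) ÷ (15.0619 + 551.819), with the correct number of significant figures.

0.1650

99.249 − 5.69 = 93.559, limited to 2 d.p. → 4 s.f.; 15.0619 + 551.819 = 566.8809, limited to 3 d.p. → 6 s.f.
Carrying full precision, 93.559 ÷ 566.8809 = 0.165041722168…; keep min(4, 6) = 4 s.f.
Rounded to 4 significant figures: 0.1650.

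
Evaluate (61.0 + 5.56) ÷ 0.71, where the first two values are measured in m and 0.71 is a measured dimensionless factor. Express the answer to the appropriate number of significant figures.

61.0 m + 5.56 m = 66.56 m; the sum is limited to 1 decimal place (3 s.f.).
Carrying full precision, 66.56 ÷ 0.71 = 93.7464788732… m; 0.71 has 2 s.f., so the result keeps min(3, 2) = 2 s.f.
Rounded to 2 significant figures: 94 m.

94 m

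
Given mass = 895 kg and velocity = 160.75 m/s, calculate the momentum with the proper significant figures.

1.44 × 10^5 kg·m/s

momentum = 895 kg × 160.75 m/s = 143871.25 kg·m/s.
895 has 3 significant figures; 160.75 has 5.
Division/multiplication keeps the fewest: 3 significant figures.
Rounded: 1.44 × 10^5 kg·m/s.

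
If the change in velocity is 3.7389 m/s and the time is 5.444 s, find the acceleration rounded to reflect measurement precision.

acceleration = 3.7389 m/s ÷ 5.444 s = 0.686792799412… m/s².
3.7389 has 5 significant figures; 5.444 has 4.
Division/multiplication keeps the fewest: 4 significant figures.
Rounded: 6.868 × 10^-1 m/s².

6.868 × 10^-1 m/s²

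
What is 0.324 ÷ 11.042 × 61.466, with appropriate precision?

1.80

0.324 ÷ 11.042 × 61.466 = 1.80356674515…
Multiplication/division keeps the fewest significant figures: 0.324 → 3 s.f., 11.042 → 5 s.f., 61.466 → 5 s.f.; limit is 3.
Rounded to 3 significant figures: 1.80.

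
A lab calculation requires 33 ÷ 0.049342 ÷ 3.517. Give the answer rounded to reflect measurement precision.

1.9 × 10²

33 ÷ 0.049342 ÷ 3.517 = 190.162475626…
Multiplication/division keeps the fewest significant figures: 33 → 2 s.f., 0.049342 → 5 s.f., 3.517 → 4 s.f.; limit is 2.
Rounded to 2 significant figures: 1.9 × 10².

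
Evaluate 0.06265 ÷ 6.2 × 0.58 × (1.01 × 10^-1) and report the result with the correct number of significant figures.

5.9 × 10^-4

0.06265 ÷ 6.2 × 0.58 × (1.01 × 10^-1) = 0.000591941451613…
Multiplication/division keeps the fewest significant figures: 0.06265 → 4 s.f., 6.2 → 2 s.f., 0.58 → 2 s.f., 1.01 × 10^-1 → 3 s.f.; limit is 2.
Rounded to 2 significant figures: 5.9 × 10^-4.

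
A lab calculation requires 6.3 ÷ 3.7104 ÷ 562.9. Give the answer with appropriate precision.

6.3 ÷ 3.7104 ÷ 562.9 = 0.00301639748144…
Multiplication/division keeps the fewest significant figures: 6.3 → 2 s.f., 3.7104 → 5 s.f., 562.9 → 4 s.f.; limit is 2.
Rounded to 2 significant figures: 0.0030.

0.0030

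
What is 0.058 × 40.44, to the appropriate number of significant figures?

0.058 × 40.44 = 2.34552
Multiplication/division keeps the fewest significant figures: 0.058 → 2 s.f., 40.44 → 4 s.f.; limit is 2.
Rounded to 2 significant figures: 2.3.

2.3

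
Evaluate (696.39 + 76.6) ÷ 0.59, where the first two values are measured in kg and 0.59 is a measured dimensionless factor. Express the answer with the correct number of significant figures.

696.39 kg + 76.6 kg = 772.99 kg; the sum is limited to 1 decimal place (4 s.f.).
Carrying full precision, 772.99 ÷ 0.59 = 1310.15254237… kg; 0.59 has 2 s.f., so the result keeps min(4, 2) = 2 s.f.
Rounded to 2 significant figures: 1.3 × 10^3 kg.

1.3 × 10^3 kg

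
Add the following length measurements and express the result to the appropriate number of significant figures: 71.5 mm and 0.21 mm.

71.5 mm + 0.21 mm = 71.71 mm.
Addition/subtraction keeps the fewest decimal places: 71.5 → 1 decimal place, 0.21 → 2 decimal places; limit is 1.
Rounded to 1 decimal place: 71.7 mm.

71.7 mm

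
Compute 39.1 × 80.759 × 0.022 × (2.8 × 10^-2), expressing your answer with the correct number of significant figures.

1.9

39.1 × 80.759 × 0.022 × (2.8 × 10^-2) = 1.9451289704
Multiplication/division keeps the fewest significant figures: 39.1 → 3 s.f., 80.759 → 5 s.f., 0.022 → 2 s.f., 2.8 × 10^-2 → 2 s.f.; limit is 2.
Rounded to 2 significant figures: 1.9.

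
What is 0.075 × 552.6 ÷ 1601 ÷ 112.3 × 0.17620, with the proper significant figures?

4.1 × 10⁻⁵

0.075 × 552.6 ÷ 1601 ÷ 112.3 × 0.17620 = 0.0000406169174097…
Multiplication/division keeps the fewest significant figures: 0.075 → 2 s.f., 552.6 → 4 s.f., 1601 → 4 s.f., 112.3 → 4 s.f., 0.17620 → 5 s.f.; limit is 2.
Rounded to 2 significant figures: 4.1 × 10⁻⁵.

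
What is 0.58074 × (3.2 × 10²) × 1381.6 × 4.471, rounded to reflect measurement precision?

1.1 × 10⁶

0.58074 × (3.2 × 10²) × 1381.6 × 4.471 = 1147938.7414…
Multiplication/division keeps the fewest significant figures: 0.58074 → 5 s.f., 3.2 × 10² → 2 s.f., 1381.6 → 5 s.f., 4.471 → 4 s.f.; limit is 2.
Rounded to 2 significant figures: 1.1 × 10⁶.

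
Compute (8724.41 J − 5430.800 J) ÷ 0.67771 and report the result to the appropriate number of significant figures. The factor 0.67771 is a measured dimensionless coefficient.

4859.9 J

8724.41 J − 5430.800 J = 3293.610 J; the difference is limited to 2 decimal places (6 s.f.).
Carrying full precision, 3293.610 ÷ 0.67771 = 4859.91058122… J; 0.67771 has 5 s.f., so the result keeps min(6, 5) = 5 s.f.
Rounded to 5 significant figures: 4859.9 J.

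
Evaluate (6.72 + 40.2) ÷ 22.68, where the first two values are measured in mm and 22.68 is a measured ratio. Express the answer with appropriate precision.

2.07 mm

6.72 mm + 40.2 mm = 46.92 mm; the sum is limited to 1 decimal place (3 s.f.).
Carrying full precision, 46.92 ÷ 22.68 = 2.06878306878… mm; 22.68 has 4 s.f., so the result keeps min(3, 4) = 3 s.f.
Rounded to 3 significant figures: 2.07 mm.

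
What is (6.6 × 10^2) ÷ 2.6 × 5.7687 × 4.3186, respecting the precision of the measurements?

(6.6 × 10^2) ÷ 2.6 × 5.7687 × 4.3186 = 6323.995062…
Multiplication/division keeps the fewest significant figures: 6.6 × 10^2 → 2 s.f., 2.6 → 2 s.f., 5.7687 → 5 s.f., 4.3186 → 5 s.f.; limit is 2.
Rounded to 2 significant figures: 6.3 × 10^3.

6.3 × 10^3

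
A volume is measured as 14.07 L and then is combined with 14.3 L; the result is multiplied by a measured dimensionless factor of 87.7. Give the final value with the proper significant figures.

2.49 × 10³ L

14.07 L + 14.3 L = 28.37 L; the sum is limited to 1 decimal place (3 s.f.).
Carrying full precision, 28.37 × 87.7 = 2488.049 L; 87.7 has 3 s.f., so the result keeps min(3, 3) = 3 s.f.
Rounded to 3 significant figures: 2.49 × 10³ L.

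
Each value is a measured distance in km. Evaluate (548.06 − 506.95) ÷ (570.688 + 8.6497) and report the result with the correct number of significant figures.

0.07096

548.06 − 506.95 = 41.11, limited to 2 d.p. → 4 s.f.; 570.688 + 8.6497 = 579.3377, limited to 3 d.p. → 6 s.f.
Carrying full precision, 41.11 ÷ 579.3377 = 0.0709603397121…; keep min(4, 6) = 4 s.f.
Rounded to 4 significant figures: 0.07096.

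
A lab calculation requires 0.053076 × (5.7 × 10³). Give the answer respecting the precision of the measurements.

3.0 × 10²

0.053076 × (5.7 × 10³) = 302.5332
Multiplication/division keeps the fewest significant figures: 0.053076 → 5 s.f., 5.7 × 10³ → 2 s.f.; limit is 2.
Rounded to 2 significant figures: 3.0 × 10².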